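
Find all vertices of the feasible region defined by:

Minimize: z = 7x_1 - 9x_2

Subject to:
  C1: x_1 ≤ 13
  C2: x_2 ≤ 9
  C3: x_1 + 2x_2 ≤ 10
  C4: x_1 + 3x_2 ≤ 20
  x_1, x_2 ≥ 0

(0, 0), (10, 0), (0, 5)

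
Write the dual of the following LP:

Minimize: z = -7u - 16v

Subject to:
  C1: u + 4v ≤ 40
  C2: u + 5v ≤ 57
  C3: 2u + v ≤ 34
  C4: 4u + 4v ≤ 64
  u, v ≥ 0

Primal min cᵀx s.t. Ax ≤ b, x ≥ 0  →  Dual max −bᵀy s.t. Aᵀy ≥ −c, y ≥ 0.

Maximize: z = -40y1 - 57y2 - 34y3 - 64y4

Subject to:
  y1 + y2 + 2y3 + 4y4 ≥ 7
  4y1 + 5y2 + y3 + 4y4 ≥ 16
  y1, y2, y3, y4 ≥ 0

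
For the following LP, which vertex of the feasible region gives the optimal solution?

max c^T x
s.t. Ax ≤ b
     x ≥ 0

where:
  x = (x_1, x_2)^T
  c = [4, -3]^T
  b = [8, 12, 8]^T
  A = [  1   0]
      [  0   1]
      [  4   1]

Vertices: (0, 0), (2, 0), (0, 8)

Evaluate the objective at each vertex of the feasible region:
  z(0, 0) = 0
  z(2, 0) = 8  ←
  z(0, 8) = -24
The maximum is at x_1 = 2, x_2 = 0.

(2, 0)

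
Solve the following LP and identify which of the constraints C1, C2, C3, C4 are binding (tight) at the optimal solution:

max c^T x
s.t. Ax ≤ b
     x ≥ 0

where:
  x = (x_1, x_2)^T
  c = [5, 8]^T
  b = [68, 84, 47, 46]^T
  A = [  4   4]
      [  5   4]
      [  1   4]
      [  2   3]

At x_1 = 7, x_2 = 10, compute slack b - a·x for each constraint:
  C1: 68 − 68 = 0  (binding)
  C2: 84 − 75 = 9  (slack)
  C3: 47 − 47 = 0  (binding)
  C4: 46 − 44 = 2  (slack)

Optimal: x_1 = 7, x_2 = 10
Binding: C1, C3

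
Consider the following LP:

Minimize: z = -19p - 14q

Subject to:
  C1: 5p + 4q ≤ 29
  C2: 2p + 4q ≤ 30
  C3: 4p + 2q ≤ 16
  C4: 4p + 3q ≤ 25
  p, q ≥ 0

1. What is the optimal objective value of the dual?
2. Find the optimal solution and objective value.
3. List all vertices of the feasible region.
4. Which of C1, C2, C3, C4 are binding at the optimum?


1. -103
2. p = 1, q = 6, z = -103
3. (0, 0), (4, 0), (1, 6), (0, 7.25)
4. C1, C3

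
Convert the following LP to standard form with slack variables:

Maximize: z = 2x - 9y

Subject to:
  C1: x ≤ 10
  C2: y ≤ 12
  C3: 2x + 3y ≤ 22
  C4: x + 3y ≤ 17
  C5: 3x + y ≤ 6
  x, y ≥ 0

max z = 2x - 9y

s.t.
  x + s1 = 10
  y + s2 = 12
  2x + 3y + s3 = 22
  x + 3y + s4 = 17
  3x + y + s5 = 6
  x, y, s1, s2, s3, s4, s5 ≥ 0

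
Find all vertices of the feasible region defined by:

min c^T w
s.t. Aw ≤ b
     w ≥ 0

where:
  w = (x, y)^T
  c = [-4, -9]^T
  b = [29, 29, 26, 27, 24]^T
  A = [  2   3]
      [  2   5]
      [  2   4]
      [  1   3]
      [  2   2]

(0, 0), (12, 0), (11, 1), (7, 3), (0, 5.8)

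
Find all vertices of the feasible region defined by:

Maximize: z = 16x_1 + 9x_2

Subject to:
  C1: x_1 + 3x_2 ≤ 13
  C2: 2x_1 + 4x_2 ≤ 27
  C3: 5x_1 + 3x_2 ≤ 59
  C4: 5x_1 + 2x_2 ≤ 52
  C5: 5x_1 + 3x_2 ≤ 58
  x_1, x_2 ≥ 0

(0, 0), (10.4, 0), (10, 1), (0, 4.333)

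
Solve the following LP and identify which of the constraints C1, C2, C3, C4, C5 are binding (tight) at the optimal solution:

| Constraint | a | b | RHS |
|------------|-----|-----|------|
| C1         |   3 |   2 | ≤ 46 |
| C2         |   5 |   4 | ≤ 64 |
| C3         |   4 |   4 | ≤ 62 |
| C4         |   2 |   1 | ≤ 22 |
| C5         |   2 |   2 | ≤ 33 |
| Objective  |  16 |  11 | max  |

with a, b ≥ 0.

At a = 8, b = 6, compute slack b - a·x for each constraint:
  C1: 46 − 36 = 10  (slack)
  C2: 64 − 64 = 0  (binding)
  C3: 62 − 56 = 6  (slack)
  C4: 22 − 22 = 0  (binding)
  C5: 33 − 28 = 5  (slack)

Optimal: a = 8, b = 6
Binding: C2, C4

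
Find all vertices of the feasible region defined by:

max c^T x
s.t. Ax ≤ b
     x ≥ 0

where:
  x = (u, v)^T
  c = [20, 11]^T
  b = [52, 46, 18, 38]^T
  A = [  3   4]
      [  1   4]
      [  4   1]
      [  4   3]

(0, 0), (4.5, 0), (2, 10), (1.077, 11.23), (0, 11.5)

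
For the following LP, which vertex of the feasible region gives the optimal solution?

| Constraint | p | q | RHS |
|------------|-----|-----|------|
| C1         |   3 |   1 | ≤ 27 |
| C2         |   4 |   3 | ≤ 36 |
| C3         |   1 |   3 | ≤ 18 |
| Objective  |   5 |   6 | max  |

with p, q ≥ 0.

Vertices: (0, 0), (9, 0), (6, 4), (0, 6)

Evaluate the objective at each vertex of the feasible region:
  z(0, 0) = 0
  z(9, 0) = 45
  z(6, 4) = 54  ←
  z(0, 6) = 36
The maximum is at p = 6, q = 4.

(6, 4)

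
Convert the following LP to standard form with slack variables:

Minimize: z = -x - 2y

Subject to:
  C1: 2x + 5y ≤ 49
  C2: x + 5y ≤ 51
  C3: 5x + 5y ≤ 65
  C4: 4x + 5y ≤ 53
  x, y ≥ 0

min z = -x - 2y

s.t.
  2x + 5y + s1 = 49
  x + 5y + s2 = 51
  5x + 5y + s3 = 65
  4x + 5y + s4 = 53
  x, y, s1, s2, s3, s4 ≥ 0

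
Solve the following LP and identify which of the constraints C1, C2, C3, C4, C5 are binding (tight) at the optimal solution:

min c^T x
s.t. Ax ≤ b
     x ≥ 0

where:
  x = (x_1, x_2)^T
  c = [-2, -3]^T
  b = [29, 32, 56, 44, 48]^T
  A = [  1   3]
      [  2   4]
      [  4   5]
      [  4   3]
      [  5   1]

At x_1 = 8, x_2 = 4, compute slack b - a·x for each constraint:
  C1: 29 − 20 = 9  (slack)
  C2: 32 − 32 = 0  (binding)
  C3: 56 − 52 = 4  (slack)
  C4: 44 − 44 = 0  (binding)
  C5: 48 − 44 = 4  (slack)

Optimal: x_1 = 8, x_2 = 4
Binding: C2, C4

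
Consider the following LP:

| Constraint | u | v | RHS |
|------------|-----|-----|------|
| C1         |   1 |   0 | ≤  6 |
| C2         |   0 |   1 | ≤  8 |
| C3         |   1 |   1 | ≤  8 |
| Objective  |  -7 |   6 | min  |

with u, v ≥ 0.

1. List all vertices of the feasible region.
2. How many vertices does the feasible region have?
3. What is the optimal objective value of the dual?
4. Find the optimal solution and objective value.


1. (0, 0), (6, 0), (6, 2), (0, 8)
2. 4
3. -42
4. u = 6, v = 0, z = -42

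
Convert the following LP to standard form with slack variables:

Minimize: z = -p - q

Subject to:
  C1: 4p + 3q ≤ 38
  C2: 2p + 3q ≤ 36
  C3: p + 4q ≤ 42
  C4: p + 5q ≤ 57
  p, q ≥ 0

min z = -p - q

s.t.
  4p + 3q + s1 = 38
  2p + 3q + s2 = 36
  p + 4q + s3 = 42
  p + 5q + s4 = 57
  p, q, s1, s2, s3, s4 ≥ 0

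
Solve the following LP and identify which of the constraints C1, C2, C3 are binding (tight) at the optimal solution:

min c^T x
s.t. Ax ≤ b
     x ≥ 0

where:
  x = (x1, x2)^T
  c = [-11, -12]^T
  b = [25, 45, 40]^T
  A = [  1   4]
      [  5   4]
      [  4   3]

At x1 = 5, x2 = 5, compute slack b - a·x for each constraint:
  C1: 25 − 25 = 0  (binding)
  C2: 45 − 45 = 0  (binding)
  C3: 40 − 35 = 5  (slack)

Optimal: x1 = 5, x2 = 5
Binding: C1, C2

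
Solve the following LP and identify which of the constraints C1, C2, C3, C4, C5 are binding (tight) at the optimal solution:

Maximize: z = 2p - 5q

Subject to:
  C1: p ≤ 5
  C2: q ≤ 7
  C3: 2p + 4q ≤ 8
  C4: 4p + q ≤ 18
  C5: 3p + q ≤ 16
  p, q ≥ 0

At p = 4, q = 0, compute slack b - a·x for each constraint:
  C1: 5 − 4 = 1  (slack)
  C2: 7 − 0 = 7  (slack)
  C3: 8 − 8 = 0  (binding)
  C4: 18 − 16 = 2  (slack)
  C5: 16 − 12 = 4  (slack)

Optimal: p = 4, q = 0
Binding: C3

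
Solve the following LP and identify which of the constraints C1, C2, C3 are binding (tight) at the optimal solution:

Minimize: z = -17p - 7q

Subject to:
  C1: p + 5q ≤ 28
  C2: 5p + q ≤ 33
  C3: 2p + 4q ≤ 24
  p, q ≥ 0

At p = 6, q = 3, compute slack b - a·x for each constraint:
  C1: 28 − 21 = 7  (slack)
  C2: 33 − 33 = 0  (binding)
  C3: 24 − 24 = 0  (binding)

Optimal: p = 6, q = 3
Binding: C2, C3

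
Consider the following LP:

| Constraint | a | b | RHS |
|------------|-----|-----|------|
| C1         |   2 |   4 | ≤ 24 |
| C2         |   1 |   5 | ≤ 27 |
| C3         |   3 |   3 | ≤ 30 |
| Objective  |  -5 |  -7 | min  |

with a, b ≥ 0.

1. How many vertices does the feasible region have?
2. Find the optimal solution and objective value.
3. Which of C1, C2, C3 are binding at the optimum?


1. 5
2. a = 8, b = 2, z = -54
3. C1, C3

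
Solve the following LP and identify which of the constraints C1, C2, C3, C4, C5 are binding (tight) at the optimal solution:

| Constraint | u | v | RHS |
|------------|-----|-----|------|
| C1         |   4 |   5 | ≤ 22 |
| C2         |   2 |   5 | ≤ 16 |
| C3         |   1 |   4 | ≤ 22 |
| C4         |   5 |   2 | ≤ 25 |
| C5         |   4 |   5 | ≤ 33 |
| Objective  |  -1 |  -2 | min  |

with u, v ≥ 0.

At u = 3, v = 2, compute slack b - a·x for each constraint:
  C1: 22 − 22 = 0  (binding)
  C2: 16 − 16 = 0  (binding)
  C3: 22 − 11 = 11  (slack)
  C4: 25 − 19 = 6  (slack)
  C5: 33 − 22 = 11  (slack)

Optimal: u = 3, v = 2
Binding: C1, C2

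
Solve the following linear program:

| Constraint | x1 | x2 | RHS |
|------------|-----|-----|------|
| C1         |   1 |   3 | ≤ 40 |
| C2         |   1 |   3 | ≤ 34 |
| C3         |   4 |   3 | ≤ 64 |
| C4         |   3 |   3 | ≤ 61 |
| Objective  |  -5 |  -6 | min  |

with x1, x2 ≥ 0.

Evaluate the objective at each vertex of the feasible region:
  z(0, 0) = 0
  z(16, 0) = -80
  z(10, 8) = -98  ←
  z(0, 11.33) = -68
The minimum is at x1 = 10, x2 = 8.

x1 = 10, x2 = 8, z = -98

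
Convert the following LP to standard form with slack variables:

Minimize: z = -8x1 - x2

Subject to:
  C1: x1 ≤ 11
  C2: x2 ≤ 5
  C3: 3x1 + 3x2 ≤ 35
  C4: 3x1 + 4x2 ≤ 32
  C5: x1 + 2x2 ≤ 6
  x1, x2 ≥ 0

min z = -8x1 - x2

s.t.
  x1 + s1 = 11
  x2 + s2 = 5
  3x1 + 3x2 + s3 = 35
  3x1 + 4x2 + s4 = 32
  x1 + 2x2 + s5 = 6
  x1, x2, s1, s2, s3, s4, s5 ≥ 0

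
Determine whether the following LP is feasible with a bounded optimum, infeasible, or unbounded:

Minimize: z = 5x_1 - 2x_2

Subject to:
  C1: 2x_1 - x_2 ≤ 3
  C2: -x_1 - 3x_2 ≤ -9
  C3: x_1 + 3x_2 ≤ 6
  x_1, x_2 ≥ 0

Infeasible (no feasible solution exists)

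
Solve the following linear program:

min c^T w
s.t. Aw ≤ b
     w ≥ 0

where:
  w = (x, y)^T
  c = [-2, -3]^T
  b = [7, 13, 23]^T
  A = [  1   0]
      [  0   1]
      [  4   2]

Evaluate the objective at each vertex of the feasible region:
  z(0, 0) = 0
  z(5.75, 0) = -11.5
  z(0, 11.5) = -34.5  ←
The minimum is at x = 0, y = 11.5.

x = 0, y = 11.5, z = -34.5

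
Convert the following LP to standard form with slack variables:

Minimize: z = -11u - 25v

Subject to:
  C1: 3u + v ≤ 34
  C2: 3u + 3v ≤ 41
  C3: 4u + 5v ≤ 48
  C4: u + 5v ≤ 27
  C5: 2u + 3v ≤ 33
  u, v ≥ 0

min z = -11u - 25v

s.t.
  3u + v + s1 = 34
  3u + 3v + s2 = 41
  4u + 5v + s3 = 48
  u + 5v + s4 = 27
  2u + 3v + s5 = 33
  u, v, s1, s2, s3, s4, s5 ≥ 0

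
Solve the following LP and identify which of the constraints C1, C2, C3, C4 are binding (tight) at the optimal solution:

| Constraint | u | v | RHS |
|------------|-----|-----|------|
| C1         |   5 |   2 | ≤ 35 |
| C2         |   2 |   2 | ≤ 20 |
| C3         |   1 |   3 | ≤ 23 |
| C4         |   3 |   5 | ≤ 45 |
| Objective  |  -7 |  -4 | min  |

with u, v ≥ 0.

At u = 5, v = 5, compute slack b - a·x for each constraint:
  C1: 35 − 35 = 0  (binding)
  C2: 20 − 20 = 0  (binding)
  C3: 23 − 20 = 3  (slack)
  C4: 45 − 40 = 5  (slack)

Optimal: u = 5, v = 5
Binding: C1, C2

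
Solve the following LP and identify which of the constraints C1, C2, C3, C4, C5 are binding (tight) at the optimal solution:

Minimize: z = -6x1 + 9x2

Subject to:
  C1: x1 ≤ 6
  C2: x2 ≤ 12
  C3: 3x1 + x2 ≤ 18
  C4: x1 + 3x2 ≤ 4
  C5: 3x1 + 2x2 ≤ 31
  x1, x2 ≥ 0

At x1 = 4, x2 = 0, compute slack b - a·x for each constraint:
  C1: 6 − 4 = 2  (slack)
  C2: 12 − 0 = 12  (slack)
  C3: 18 − 12 = 6  (slack)
  C4: 4 − 4 = 0  (binding)
  C5: 31 − 12 = 19  (slack)

Optimal: x1 = 4, x2 = 0
Binding: C4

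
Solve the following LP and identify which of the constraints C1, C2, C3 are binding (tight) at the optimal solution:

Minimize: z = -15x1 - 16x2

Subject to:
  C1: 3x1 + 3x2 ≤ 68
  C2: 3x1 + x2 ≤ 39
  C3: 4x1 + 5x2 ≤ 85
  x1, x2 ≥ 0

At x1 = 10, x2 = 9, compute slack b - a·x for each constraint:
  C1: 68 − 57 = 11  (slack)
  C2: 39 − 39 = 0  (binding)
  C3: 85 − 85 = 0  (binding)

Optimal: x1 = 10, x2 = 9
Binding: C2, C3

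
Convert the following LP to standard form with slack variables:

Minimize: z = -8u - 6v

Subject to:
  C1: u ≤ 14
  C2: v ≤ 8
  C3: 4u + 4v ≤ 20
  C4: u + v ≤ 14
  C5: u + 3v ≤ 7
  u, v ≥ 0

min z = -8u - 6v

s.t.
  u + s1 = 14
  v + s2 = 8
  4u + 4v + s3 = 20
  u + v + s4 = 14
  u + 3v + s5 = 7
  u, v, s1, s2, s3, s4, s5 ≥ 0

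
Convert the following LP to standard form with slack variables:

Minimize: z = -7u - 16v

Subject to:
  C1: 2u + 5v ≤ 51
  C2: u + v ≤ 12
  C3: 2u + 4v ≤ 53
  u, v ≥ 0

min z = -7u - 16v

s.t.
  2u + 5v + s1 = 51
  u + v + s2 = 12
  2u + 4v + s3 = 53
  u, v, s1, s2, s3 ≥ 0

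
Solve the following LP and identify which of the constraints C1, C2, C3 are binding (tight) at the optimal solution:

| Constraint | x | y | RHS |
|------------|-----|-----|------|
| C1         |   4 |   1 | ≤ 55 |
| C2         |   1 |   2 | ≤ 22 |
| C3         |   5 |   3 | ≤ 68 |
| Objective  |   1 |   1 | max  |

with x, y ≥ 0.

At x = 10, y = 6, compute slack b - a·x for each constraint:
  C1: 55 − 46 = 9  (slack)
  C2: 22 − 22 = 0  (binding)
  C3: 68 − 68 = 0  (binding)

Optimal: x = 10, y = 6
Binding: C2, C3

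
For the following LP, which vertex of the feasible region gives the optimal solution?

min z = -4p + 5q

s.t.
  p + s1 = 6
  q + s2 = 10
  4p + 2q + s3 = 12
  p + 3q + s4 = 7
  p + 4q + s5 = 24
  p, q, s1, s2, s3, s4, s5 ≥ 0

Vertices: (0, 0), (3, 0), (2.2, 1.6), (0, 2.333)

Evaluate the objective at each vertex of the feasible region:
  z(0, 0) = 0
  z(3, 0) = -12  ←
  z(2.2, 1.6) = -0.8
  z(0, 2.333) = 11.67
The minimum is at p = 3, q = 0.

(3, 0)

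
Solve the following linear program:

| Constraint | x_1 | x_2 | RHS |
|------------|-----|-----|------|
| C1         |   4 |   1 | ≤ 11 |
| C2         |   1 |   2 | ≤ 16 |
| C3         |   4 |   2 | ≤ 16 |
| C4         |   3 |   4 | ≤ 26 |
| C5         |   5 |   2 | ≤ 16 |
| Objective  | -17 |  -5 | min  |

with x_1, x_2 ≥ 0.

Evaluate the objective at each vertex of the feasible region:
  z(0, 0) = 0
  z(2.75, 0) = -46.75
  z(2, 3) = -49  ←
  z(0.8571, 5.857) = -43.86
  z(0, 6.5) = -32.5
The minimum is at x_1 = 2, x_2 = 3.

x_1 = 2, x_2 = 3, z = -49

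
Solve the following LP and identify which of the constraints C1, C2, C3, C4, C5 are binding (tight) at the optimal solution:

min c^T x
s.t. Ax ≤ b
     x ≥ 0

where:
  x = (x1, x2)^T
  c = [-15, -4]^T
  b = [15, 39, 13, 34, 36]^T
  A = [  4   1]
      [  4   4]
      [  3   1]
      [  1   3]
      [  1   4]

At x1 = 2, x2 = 7, compute slack b - a·x for each constraint:
  C1: 15 − 15 = 0  (binding)
  C2: 39 − 36 = 3  (slack)
  C3: 13 − 13 = 0  (binding)
  C4: 34 − 23 = 11  (slack)
  C5: 36 − 30 = 6  (slack)

Optimal: x1 = 2, x2 = 7
Binding: C1, C3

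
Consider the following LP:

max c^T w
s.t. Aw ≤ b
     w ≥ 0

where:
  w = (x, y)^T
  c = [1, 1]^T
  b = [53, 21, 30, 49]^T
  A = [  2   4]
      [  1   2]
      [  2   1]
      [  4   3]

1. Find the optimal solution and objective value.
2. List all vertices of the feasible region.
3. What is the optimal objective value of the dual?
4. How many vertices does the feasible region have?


1. x = 7, y = 7, z = 14
2. (0, 0), (12.25, 0), (7, 7), (0, 10.5)
3. 14
4. 4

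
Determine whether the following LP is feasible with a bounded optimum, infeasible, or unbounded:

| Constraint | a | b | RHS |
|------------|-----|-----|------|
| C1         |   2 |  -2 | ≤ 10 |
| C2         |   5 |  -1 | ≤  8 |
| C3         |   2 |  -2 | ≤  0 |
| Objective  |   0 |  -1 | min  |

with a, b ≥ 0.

Unbounded (objective can decrease without bound)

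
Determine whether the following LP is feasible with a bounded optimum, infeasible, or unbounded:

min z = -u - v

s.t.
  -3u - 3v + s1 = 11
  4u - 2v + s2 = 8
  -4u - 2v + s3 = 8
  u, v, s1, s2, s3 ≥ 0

Unbounded (objective can decrease without bound)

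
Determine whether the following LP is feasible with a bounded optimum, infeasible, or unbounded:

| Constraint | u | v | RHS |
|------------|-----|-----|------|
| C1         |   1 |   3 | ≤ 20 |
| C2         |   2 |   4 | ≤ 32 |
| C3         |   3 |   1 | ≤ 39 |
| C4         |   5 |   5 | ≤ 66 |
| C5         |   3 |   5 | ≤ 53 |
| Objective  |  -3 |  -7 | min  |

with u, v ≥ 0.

Feasible with a bounded optimal solution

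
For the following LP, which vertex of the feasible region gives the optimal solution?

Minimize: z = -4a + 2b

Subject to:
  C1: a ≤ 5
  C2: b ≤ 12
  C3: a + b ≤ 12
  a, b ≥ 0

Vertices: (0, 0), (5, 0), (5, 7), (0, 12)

Evaluate the objective at each vertex of the feasible region:
  z(0, 0) = 0
  z(5, 0) = -20  ←
  z(5, 7) = -6
  z(0, 12) = 24
The minimum is at a = 5, b = 0.

(5, 0)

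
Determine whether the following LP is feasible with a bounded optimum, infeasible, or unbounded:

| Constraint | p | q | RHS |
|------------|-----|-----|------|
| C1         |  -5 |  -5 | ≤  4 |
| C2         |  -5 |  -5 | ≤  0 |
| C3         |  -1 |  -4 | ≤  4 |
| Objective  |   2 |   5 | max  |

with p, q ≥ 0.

Unbounded (objective can increase without bound)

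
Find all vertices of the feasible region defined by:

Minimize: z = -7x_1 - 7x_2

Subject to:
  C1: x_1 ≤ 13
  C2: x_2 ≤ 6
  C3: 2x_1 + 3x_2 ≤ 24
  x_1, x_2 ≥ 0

(0, 0), (12, 0), (3, 6), (0, 6)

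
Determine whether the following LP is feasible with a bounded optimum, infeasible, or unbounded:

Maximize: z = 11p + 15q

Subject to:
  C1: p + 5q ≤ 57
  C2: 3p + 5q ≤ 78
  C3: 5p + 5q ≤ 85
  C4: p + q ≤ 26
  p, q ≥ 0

Feasible with a bounded optimal solution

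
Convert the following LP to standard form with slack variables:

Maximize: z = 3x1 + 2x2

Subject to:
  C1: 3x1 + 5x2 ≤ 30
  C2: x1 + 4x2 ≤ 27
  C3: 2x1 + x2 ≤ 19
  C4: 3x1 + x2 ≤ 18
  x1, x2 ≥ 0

max z = 3x1 + 2x2

s.t.
  3x1 + 5x2 + s1 = 30
  x1 + 4x2 + s2 = 27
  2x1 + x2 + s3 = 19
  3x1 + x2 + s4 = 18
  x1, x2, s1, s2, s3, s4 ≥ 0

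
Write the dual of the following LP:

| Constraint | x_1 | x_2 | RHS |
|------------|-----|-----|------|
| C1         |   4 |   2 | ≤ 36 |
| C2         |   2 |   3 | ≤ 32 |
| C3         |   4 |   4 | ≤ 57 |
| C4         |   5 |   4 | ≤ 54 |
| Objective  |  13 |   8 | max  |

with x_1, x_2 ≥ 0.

Primal max cᵀx s.t. Ax ≤ b, x ≥ 0  →  Dual min bᵀy s.t. Aᵀy ≥ c, y ≥ 0.

Minimize: z = 36y1 + 32y2 + 57y3 + 54y4

Subject to:
  4y1 + 2y2 + 4y3 + 5y4 ≥ 13
  2y1 + 3y2 + 4y3 + 4y4 ≥ 8
  y1, y2, y3, y4 ≥ 0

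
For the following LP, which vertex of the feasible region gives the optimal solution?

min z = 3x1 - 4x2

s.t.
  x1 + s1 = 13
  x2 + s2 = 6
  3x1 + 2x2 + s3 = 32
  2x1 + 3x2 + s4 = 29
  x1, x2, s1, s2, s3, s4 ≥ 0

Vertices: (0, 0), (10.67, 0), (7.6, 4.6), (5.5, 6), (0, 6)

Evaluate the objective at each vertex of the feasible region:
  z(0, 0) = 0
  z(10.67, 0) = 32
  z(7.6, 4.6) = 4.4
  z(5.5, 6) = -7.5
  z(0, 6) = -24  ←
The minimum is at x1 = 0, x2 = 6.

(0, 6)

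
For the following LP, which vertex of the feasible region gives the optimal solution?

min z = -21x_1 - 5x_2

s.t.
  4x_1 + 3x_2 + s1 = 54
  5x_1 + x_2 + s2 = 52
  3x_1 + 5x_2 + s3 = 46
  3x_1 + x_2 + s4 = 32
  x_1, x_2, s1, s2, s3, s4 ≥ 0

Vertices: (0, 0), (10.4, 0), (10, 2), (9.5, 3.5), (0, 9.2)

Evaluate the objective at each vertex of the feasible region:
  z(0, 0) = 0
  z(10.4, 0) = -218.4
  z(10, 2) = -220  ←
  z(9.5, 3.5) = -217
  z(0, 9.2) = -46
The minimum is at x_1 = 10, x_2 = 2.

(10, 2)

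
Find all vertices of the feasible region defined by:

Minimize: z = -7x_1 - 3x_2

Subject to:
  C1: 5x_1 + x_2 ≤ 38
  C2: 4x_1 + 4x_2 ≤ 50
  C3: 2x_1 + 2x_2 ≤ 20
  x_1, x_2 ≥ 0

(0, 0), (7.6, 0), (7, 3), (0, 10)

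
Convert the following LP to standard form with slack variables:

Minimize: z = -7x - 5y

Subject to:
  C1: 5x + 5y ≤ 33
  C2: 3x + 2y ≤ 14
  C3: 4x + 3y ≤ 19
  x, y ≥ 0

min z = -7x - 5y

s.t.
  5x + 5y + s1 = 33
  3x + 2y + s2 = 14
  4x + 3y + s3 = 19
  x, y, s1, s2, s3 ≥ 0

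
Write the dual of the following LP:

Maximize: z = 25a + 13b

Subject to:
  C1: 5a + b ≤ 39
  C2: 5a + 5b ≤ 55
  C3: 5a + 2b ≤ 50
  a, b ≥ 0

Primal max cᵀx s.t. Ax ≤ b, x ≥ 0  →  Dual min bᵀy s.t. Aᵀy ≥ c, y ≥ 0.

Minimize: z = 39y1 + 55y2 + 50y3

Subject to:
  5y1 + 5y2 + 5y3 ≥ 25
  y1 + 5y2 + 2y3 ≥ 13
  y1, y2, y3 ≥ 0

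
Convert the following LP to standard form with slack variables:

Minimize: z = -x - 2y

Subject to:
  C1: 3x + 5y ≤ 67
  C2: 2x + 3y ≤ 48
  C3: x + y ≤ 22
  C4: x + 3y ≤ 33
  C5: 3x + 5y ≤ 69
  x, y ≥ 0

min z = -x - 2y

s.t.
  3x + 5y + s1 = 67
  2x + 3y + s2 = 48
  x + y + s3 = 22
  x + 3y + s4 = 33
  3x + 5y + s5 = 69
  x, y, s1, s2, s3, s4, s5 ≥ 0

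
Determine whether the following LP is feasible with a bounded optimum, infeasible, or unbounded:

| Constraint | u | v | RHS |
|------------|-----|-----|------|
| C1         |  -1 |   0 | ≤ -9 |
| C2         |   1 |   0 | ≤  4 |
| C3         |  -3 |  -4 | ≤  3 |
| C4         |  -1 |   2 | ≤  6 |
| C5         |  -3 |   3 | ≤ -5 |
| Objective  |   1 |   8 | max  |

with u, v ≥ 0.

Infeasible (no feasible solution exists)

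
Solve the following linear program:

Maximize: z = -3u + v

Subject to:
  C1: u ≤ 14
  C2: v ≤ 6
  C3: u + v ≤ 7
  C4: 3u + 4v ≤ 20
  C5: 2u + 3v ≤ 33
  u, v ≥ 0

Evaluate the objective at each vertex of the feasible region:
  z(0, 0) = 0
  z(6.667, 0) = -20
  z(0, 5) = 5  ←
The maximum is at u = 0, v = 5.

u = 0, v = 5, z = 5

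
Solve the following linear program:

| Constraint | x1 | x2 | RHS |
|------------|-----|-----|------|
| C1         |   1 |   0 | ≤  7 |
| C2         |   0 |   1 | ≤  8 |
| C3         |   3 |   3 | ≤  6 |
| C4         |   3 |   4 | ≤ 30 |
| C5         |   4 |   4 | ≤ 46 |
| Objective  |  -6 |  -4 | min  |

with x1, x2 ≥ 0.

Evaluate the objective at each vertex of the feasible region:
  z(0, 0) = 0
  z(2, 0) = -12  ←
  z(0, 2) = -8
The minimum is at x1 = 2, x2 = 0.

x1 = 2, x2 = 0, z = -12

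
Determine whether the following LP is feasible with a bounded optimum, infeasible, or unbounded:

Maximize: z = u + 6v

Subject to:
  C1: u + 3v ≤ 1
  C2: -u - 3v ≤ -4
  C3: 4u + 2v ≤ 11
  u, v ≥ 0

Infeasible (no feasible solution exists)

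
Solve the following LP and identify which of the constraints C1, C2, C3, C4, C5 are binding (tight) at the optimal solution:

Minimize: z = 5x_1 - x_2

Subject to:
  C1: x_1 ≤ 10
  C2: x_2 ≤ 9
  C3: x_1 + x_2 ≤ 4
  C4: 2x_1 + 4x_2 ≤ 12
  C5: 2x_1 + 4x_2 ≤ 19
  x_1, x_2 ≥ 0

At x_1 = 0, x_2 = 3, compute slack b - a·x for each constraint:
  C1: 10 − 0 = 10  (slack)
  C2: 9 − 3 = 6  (slack)
  C3: 4 − 3 = 1  (slack)
  C4: 12 − 12 = 0  (binding)
  C5: 19 − 12 = 7  (slack)

Optimal: x_1 = 0, x_2 = 3
Binding: C4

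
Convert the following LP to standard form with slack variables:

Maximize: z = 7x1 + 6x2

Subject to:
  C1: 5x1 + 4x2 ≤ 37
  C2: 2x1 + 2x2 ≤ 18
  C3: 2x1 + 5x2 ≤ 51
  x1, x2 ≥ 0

max z = 7x1 + 6x2

s.t.
  5x1 + 4x2 + s1 = 37
  2x1 + 2x2 + s2 = 18
  2x1 + 5x2 + s3 = 51
  x1, x2, s1, s2, s3 ≥ 0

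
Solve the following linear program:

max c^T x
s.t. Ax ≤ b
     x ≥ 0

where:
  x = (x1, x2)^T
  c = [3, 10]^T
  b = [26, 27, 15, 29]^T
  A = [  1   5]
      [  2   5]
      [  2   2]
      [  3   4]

Evaluate the objective at each vertex of the feasible region:
  z(0, 0) = 0
  z(7.5, 0) = 22.5
  z(3.5, 4) = 50.5
  z(1, 5) = 53  ←
  z(0, 5.2) = 52
The maximum is at x1 = 1, x2 = 5.

x1 = 1, x2 = 5, z = 53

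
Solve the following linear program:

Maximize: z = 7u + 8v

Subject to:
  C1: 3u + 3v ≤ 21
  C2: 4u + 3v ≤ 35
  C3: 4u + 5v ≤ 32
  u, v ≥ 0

Evaluate the objective at each vertex of the feasible region:
  z(0, 0) = 0
  z(7, 0) = 49
  z(3, 4) = 53  ←
  z(0, 6.4) = 51.2
The maximum is at u = 3, v = 4.

u = 3, v = 4, z = 53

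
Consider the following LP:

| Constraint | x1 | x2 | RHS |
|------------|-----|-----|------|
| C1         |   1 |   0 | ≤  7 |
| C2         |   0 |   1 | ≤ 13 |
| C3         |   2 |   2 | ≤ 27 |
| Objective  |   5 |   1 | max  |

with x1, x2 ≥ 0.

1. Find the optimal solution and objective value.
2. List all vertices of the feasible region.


1. x1 = 7, x2 = 6.5, z = 41.5
2. (0, 0), (7, 0), (7, 6.5), (0.5, 13), (0, 13)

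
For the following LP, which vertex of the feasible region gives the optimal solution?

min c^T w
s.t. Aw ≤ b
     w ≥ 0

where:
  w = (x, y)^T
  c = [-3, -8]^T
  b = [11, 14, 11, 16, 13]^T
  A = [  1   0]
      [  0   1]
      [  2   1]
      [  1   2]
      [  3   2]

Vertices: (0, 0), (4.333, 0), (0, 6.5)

Evaluate the objective at each vertex of the feasible region:
  z(0, 0) = 0
  z(4.333, 0) = -13
  z(0, 6.5) = -52  ←
The minimum is at x = 0, y = 6.5.

(0, 6.5)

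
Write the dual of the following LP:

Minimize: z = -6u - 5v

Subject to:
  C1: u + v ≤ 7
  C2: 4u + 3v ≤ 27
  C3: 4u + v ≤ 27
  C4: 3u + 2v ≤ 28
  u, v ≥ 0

Primal min cᵀx s.t. Ax ≤ b, x ≥ 0  →  Dual max −bᵀy s.t. Aᵀy ≥ −c, y ≥ 0.

Maximize: z = -7y1 - 27y2 - 27y3 - 28y4

Subject to:
  y1 + 4y2 + 4y3 + 3y4 ≥ 6
  y1 + 3y2 + y3 + 2y4 ≥ 5
  y1, y2, y3, y4 ≥ 0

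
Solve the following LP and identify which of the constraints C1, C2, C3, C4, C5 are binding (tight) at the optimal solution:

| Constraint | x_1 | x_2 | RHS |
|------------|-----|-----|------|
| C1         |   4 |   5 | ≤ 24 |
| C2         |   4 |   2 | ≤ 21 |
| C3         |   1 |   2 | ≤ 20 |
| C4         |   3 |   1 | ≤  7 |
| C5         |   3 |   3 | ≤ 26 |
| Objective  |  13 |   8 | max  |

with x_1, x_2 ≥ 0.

At x_1 = 1, x_2 = 4, compute slack b - a·x for each constraint:
  C1: 24 − 24 = 0  (binding)
  C2: 21 − 12 = 9  (slack)
  C3: 20 − 9 = 11  (slack)
  C4: 7 − 7 = 0  (binding)
  C5: 26 − 15 = 11  (slack)

Optimal: x_1 = 1, x_2 = 4
Binding: C1, C4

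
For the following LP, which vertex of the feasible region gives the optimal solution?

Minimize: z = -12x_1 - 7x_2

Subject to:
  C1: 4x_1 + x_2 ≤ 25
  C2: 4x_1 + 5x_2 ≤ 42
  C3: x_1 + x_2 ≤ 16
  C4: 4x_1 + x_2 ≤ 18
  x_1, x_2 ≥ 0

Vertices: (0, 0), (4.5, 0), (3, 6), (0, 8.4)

Evaluate the objective at each vertex of the feasible region:
  z(0, 0) = 0
  z(4.5, 0) = -54
  z(3, 6) = -78  ←
  z(0, 8.4) = -58.8
The minimum is at x_1 = 3, x_2 = 6.

(3, 6)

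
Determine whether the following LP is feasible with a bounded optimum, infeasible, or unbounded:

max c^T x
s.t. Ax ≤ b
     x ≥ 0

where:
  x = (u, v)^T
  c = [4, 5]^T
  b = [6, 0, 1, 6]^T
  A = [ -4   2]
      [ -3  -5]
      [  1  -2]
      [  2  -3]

Unbounded (objective can increase without bound)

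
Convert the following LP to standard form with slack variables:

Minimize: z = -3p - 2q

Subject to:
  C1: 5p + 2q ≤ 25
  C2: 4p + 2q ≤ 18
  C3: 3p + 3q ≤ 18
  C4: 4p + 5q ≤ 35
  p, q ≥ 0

min z = -3p - 2q

s.t.
  5p + 2q + s1 = 25
  4p + 2q + s2 = 18
  3p + 3q + s3 = 18
  4p + 5q + s4 = 35
  p, q, s1, s2, s3, s4 ≥ 0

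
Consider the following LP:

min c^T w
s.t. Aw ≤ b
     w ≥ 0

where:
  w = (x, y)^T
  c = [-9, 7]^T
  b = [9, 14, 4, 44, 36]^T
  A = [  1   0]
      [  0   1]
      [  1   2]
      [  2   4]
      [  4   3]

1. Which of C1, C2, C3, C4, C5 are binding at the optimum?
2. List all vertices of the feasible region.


1. C3
2. (0, 0), (4, 0), (0, 2)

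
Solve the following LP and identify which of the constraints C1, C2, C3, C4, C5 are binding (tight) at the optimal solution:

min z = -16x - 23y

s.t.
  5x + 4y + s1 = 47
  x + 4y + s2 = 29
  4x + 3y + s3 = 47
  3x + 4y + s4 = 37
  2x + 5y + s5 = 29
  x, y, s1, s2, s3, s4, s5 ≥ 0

At x = 7, y = 3, compute slack b - a·x for each constraint:
  C1: 47 − 47 = 0  (binding)
  C2: 29 − 19 = 10  (slack)
  C3: 47 − 37 = 10  (slack)
  C4: 37 − 33 = 4  (slack)
  C5: 29 − 29 = 0  (binding)

Optimal: x = 7, y = 3
Binding: C1, C5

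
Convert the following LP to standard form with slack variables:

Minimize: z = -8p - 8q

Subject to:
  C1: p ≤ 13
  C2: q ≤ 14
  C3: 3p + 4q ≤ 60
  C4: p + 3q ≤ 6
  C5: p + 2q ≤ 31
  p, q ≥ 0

min z = -8p - 8q

s.t.
  p + s1 = 13
  q + s2 = 14
  3p + 4q + s3 = 60
  p + 3q + s4 = 6
  p + 2q + s5 = 31
  p, q, s1, s2, s3, s4, s5 ≥ 0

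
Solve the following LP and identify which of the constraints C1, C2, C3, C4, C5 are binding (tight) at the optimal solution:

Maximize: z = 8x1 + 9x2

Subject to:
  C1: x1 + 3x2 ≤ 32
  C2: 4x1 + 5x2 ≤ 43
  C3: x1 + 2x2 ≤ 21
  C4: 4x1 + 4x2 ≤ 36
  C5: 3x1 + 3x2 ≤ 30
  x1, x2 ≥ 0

At x1 = 2, x2 = 7, compute slack b - a·x for each constraint:
  C1: 32 − 23 = 9  (slack)
  C2: 43 − 43 = 0  (binding)
  C3: 21 − 16 = 5  (slack)
  C4: 36 − 36 = 0  (binding)
  C5: 30 − 27 = 3  (slack)

Optimal: x1 = 2, x2 = 7
Binding: C2, C4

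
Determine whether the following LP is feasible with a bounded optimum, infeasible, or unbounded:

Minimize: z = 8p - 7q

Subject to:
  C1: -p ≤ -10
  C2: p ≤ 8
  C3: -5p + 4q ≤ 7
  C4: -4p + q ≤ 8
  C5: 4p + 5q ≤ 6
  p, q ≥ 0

Infeasible (no feasible solution exists)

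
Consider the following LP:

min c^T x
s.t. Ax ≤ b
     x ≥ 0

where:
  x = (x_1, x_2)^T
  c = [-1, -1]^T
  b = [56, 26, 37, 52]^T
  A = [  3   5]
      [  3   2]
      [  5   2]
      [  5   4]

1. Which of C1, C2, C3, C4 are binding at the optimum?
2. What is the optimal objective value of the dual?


1. C1, C2
2. -12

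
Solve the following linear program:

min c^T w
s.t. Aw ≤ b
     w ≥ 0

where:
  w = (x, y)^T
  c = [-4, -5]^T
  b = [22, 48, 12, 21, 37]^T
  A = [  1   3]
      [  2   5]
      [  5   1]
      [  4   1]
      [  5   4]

Evaluate the objective at each vertex of the feasible region:
  z(0, 0) = 0
  z(2.4, 0) = -9.6
  z(1, 7) = -39  ←
  z(0, 7.333) = -36.67
The minimum is at x = 1, y = 7.

x = 1, y = 7, z = -39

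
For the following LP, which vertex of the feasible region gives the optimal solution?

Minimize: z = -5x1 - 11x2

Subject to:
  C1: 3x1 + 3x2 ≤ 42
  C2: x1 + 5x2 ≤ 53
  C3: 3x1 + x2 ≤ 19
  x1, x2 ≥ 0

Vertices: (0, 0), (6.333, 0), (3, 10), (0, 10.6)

Evaluate the objective at each vertex of the feasible region:
  z(0, 0) = 0
  z(6.333, 0) = -31.67
  z(3, 10) = -125  ←
  z(0, 10.6) = -116.6
The minimum is at x1 = 3, x2 = 10.

(3, 10)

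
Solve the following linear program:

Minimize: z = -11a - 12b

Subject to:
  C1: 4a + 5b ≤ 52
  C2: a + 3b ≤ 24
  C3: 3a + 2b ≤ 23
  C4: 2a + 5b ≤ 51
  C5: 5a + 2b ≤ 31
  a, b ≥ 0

Evaluate the objective at each vertex of the feasible region:
  z(0, 0) = 0
  z(6.2, 0) = -68.2
  z(4, 5.5) = -110
  z(3, 7) = -117  ←
  z(0, 8) = -96
The minimum is at a = 3, b = 7.

a = 3, b = 7, z = -117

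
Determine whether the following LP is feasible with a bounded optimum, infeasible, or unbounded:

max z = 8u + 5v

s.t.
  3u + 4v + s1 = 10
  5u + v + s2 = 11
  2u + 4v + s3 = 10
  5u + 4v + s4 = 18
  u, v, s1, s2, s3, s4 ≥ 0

Feasible with a bounded optimal solution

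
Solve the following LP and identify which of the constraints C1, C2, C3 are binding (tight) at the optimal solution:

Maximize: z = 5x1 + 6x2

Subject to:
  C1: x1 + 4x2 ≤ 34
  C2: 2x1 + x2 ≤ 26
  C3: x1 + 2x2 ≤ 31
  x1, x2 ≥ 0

At x1 = 10, x2 = 6, compute slack b - a·x for each constraint:
  C1: 34 − 34 = 0  (binding)
  C2: 26 − 26 = 0  (binding)
  C3: 31 − 22 = 9  (slack)

Optimal: x1 = 10, x2 = 6
Binding: C1, C2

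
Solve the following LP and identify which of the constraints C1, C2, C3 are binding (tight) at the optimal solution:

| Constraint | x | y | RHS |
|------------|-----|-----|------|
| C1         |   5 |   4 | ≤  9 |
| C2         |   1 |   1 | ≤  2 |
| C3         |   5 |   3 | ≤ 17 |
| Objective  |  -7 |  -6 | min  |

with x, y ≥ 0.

At x = 1, y = 1, compute slack b - a·x for each constraint:
  C1: 9 − 9 = 0  (binding)
  C2: 2 − 2 = 0  (binding)
  C3: 17 − 8 = 9  (slack)

Optimal: x = 1, y = 1
Binding: C1, C2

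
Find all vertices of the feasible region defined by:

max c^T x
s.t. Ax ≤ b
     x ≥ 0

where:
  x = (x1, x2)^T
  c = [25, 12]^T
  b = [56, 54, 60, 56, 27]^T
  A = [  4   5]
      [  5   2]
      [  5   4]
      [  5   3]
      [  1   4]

(0, 0), (10.8, 0), (10, 2), (8.8, 4), (8.444, 4.444), (8.091, 4.727), (0, 6.75)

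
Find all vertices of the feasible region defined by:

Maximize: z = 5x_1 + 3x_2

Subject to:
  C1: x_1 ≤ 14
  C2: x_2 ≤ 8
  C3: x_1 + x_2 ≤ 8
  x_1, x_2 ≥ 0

(0, 0), (8, 0), (0, 8)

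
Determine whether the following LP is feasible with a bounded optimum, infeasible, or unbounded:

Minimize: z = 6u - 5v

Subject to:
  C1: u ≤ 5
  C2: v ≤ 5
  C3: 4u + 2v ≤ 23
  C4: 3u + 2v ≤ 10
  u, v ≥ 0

Feasible with a bounded optimal solution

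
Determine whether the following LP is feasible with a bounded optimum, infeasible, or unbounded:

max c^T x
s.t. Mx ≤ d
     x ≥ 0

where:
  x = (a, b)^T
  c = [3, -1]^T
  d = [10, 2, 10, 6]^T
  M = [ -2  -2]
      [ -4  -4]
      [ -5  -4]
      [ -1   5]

Unbounded (objective can increase without bound)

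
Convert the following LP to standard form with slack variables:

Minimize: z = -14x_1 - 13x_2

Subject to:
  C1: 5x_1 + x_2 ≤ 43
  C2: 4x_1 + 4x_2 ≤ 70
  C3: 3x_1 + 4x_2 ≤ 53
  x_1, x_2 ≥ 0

min z = -14x_1 - 13x_2

s.t.
  5x_1 + x_2 + s1 = 43
  4x_1 + 4x_2 + s2 = 70
  3x_1 + 4x_2 + s3 = 53
  x_1, x_2, s1, s2, s3 ≥ 0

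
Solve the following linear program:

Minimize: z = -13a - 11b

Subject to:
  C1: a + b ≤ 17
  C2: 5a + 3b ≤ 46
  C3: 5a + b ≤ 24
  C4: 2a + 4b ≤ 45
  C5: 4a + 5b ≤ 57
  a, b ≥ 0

Evaluate the objective at each vertex of the feasible region:
  z(0, 0) = 0
  z(4.8, 0) = -62.4
  z(3, 9) = -138  ←
  z(0.5, 11) = -127.5
  z(0, 11.25) = -123.8
The minimum is at a = 3, b = 9.

a = 3, b = 9, z = -138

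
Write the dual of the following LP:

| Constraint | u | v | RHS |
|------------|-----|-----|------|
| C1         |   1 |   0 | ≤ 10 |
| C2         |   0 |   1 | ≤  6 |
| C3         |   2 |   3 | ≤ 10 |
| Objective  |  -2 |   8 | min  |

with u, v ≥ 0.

Primal min cᵀx s.t. Ax ≤ b, x ≥ 0  →  Dual max −bᵀy s.t. Aᵀy ≥ −c, y ≥ 0.

Maximize: z = -10y1 - 6y2 - 10y3

Subject to:
  y1 + 2y3 ≥ 2
  y2 + 3y3 ≥ -8
  y1, y2, y3 ≥ 0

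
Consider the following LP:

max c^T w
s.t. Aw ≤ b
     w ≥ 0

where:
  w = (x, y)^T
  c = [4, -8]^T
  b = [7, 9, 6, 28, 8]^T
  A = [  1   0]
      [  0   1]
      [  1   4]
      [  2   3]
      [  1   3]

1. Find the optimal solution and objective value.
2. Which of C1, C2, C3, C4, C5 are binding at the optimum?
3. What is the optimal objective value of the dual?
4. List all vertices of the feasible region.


1. x = 6, y = 0, z = 24
2. C3
3. 24
4. (0, 0), (6, 0), (0, 1.5)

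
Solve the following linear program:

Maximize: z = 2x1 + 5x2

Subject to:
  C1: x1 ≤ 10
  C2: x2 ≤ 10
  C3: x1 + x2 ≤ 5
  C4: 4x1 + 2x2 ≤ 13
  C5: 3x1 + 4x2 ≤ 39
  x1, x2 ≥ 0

Evaluate the objective at each vertex of the feasible region:
  z(0, 0) = 0
  z(3.25, 0) = 6.5
  z(1.5, 3.5) = 20.5
  z(0, 5) = 25  ←
The maximum is at x1 = 0, x2 = 5.

x1 = 0, x2 = 5, z = 25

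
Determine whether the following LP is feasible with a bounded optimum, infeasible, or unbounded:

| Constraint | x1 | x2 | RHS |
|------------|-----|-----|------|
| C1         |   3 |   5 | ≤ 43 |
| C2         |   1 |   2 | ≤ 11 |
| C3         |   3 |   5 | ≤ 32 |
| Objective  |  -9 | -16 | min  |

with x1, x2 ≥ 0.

Feasible with a bounded optimal solution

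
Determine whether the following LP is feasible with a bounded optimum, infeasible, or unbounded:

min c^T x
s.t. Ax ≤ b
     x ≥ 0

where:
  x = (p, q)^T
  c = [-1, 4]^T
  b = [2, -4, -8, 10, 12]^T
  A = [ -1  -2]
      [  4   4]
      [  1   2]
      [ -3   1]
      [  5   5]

Infeasible (no feasible solution exists)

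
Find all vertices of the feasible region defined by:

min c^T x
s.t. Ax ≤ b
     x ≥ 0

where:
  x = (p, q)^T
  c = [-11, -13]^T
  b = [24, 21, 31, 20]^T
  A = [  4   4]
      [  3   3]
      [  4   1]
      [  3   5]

(0, 0), (6, 0), (5, 1), (0, 4)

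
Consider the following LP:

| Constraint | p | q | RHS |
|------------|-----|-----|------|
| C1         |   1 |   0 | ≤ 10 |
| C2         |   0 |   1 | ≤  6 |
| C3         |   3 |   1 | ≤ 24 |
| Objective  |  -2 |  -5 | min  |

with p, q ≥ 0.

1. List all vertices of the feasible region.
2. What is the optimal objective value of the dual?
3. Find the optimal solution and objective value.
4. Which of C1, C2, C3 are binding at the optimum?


1. (0, 0), (8, 0), (6, 6), (0, 6)
2. -42
3. p = 6, q = 6, z = -42
4. C2, C3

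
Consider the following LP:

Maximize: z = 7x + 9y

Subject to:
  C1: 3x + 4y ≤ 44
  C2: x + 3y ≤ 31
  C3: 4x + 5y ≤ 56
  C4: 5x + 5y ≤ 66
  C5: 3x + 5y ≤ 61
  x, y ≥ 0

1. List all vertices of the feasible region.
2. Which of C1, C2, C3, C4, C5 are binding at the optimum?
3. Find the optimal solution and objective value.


1. (0, 0), (13.2, 0), (10, 3.2), (4, 8), (1.6, 9.8), (0, 10.33)
2. C1, C3
3. x = 4, y = 8, z = 100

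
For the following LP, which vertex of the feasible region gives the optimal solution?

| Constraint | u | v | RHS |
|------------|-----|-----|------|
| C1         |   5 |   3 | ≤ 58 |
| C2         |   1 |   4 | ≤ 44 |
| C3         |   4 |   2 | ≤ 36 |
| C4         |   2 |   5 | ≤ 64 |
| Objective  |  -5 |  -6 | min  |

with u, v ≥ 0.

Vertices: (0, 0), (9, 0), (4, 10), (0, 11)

Evaluate the objective at each vertex of the feasible region:
  z(0, 0) = 0
  z(9, 0) = -45
  z(4, 10) = -80  ←
  z(0, 11) = -66
The minimum is at u = 4, v = 10.

(4, 10)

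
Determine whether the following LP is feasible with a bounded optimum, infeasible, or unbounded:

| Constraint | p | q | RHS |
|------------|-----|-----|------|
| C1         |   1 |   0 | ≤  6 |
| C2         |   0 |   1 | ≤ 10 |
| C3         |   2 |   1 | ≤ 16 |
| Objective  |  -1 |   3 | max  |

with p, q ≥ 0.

Feasible with a bounded optimal solution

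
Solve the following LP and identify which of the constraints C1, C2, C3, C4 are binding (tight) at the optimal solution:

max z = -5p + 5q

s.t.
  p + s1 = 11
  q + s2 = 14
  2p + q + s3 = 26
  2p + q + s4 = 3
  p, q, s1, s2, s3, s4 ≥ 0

At p = 0, q = 3, compute slack b - a·x for each constraint:
  C1: 11 − 0 = 11  (slack)
  C2: 14 − 3 = 11  (slack)
  C3: 26 − 3 = 23  (slack)
  C4: 3 − 3 = 0  (binding)

Optimal: p = 0, q = 3
Binding: C4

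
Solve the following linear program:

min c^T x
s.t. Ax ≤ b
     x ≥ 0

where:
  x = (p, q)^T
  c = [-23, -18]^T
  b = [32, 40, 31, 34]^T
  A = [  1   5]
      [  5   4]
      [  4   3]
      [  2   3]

Evaluate the objective at each vertex of the feasible region:
  z(0, 0) = 0
  z(7.75, 0) = -178.2
  z(4, 5) = -182  ←
  z(3.429, 5.714) = -181.7
  z(0, 6.4) = -115.2
The minimum is at p = 4, q = 5.

p = 4, q = 5, z = -182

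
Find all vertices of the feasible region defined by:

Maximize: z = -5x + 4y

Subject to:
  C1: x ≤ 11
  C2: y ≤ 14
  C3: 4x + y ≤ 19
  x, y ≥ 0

(0, 0), (4.75, 0), (1.25, 14), (0, 14)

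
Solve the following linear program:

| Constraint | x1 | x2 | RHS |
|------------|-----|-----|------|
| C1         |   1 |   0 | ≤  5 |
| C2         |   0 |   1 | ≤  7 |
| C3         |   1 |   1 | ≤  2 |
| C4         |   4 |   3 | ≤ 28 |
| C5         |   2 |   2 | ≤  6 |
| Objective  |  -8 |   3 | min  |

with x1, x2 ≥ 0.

Evaluate the objective at each vertex of the feasible region:
  z(0, 0) = 0
  z(2, 0) = -16  ←
  z(0, 2) = 6
The minimum is at x1 = 2, x2 = 0.

x1 = 2, x2 = 0, z = -16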